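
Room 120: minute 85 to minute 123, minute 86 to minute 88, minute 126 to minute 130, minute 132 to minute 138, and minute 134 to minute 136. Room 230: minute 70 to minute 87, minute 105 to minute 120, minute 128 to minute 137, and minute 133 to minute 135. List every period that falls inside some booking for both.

A, merged: minute 85 to minute 123, minute 126 to minute 130, minute 132 to minute 138.
B, merged: minute 70 to minute 87, minute 105 to minute 120, minute 128 to minute 137.
minute 85 to minute 123 overlaps B on minute 85 to minute 87, minute 105 to minute 120.
minute 126 to minute 130 overlaps B on minute 128 to minute 130.
minute 132 to minute 138 overlaps B on minute 132 to minute 137.

minute 85 to minute 87, minute 105 to minute 120, minute 128 to minute 130, minute 132 to minute 137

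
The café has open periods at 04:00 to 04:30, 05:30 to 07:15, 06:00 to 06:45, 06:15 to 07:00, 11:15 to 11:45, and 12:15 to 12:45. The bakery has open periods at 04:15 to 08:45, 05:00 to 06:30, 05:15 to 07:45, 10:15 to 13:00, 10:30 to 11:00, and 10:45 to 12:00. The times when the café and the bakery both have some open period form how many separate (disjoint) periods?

4

First set merges to 04:00–04:30, 05:30–07:15, 11:15–11:45, 12:15–12:45.
Second set merges to 04:15–08:45, 10:15–13:00.
A ∩ B = 04:15–04:30, 05:30–07:15, 11:15–11:45, 12:15–12:45.
That is 4 disjoint pieces.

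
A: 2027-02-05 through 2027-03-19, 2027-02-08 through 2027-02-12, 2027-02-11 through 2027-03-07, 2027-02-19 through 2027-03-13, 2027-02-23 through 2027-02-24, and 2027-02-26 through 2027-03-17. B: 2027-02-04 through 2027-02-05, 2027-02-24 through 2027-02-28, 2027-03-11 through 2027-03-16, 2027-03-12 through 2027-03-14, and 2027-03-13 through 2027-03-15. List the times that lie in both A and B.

Merge the first list: 2027-02-05 through 2027-03-19.
Merge the second list: 2027-02-04 through 2027-02-05, 2027-02-24 through 2027-02-28, 2027-03-11 through 2027-03-16.
2027-02-05 through 2027-03-19 overlaps B on 2027-02-05 through 2027-02-05, 2027-02-24 through 2027-02-28, 2027-03-11 through 2027-03-16.

2027-02-05 through 2027-02-05, 2027-02-24 through 2027-02-28, 2027-03-11 through 2027-03-16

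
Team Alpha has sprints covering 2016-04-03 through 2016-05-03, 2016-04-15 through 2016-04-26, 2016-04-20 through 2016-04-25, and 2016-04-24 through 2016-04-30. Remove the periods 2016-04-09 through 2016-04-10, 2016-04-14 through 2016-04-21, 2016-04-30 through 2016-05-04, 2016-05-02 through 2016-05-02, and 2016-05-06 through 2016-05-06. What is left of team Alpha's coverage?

A, merged: 2016-04-03 through 2016-05-03.
B, merged: 2016-04-09 through 2016-04-10, 2016-04-14 through 2016-04-21, 2016-04-30 through 2016-05-04, 2016-05-06 through 2016-05-06.
2016-04-03 through 2016-05-03 with B removed leaves 2016-04-03 through 2016-04-08, 2016-04-11 through 2016-04-13, 2016-04-22 through 2016-04-29.

2016-04-03 through 2016-04-08, 2016-04-11 through 2016-04-13, 2016-04-22 through 2016-04-29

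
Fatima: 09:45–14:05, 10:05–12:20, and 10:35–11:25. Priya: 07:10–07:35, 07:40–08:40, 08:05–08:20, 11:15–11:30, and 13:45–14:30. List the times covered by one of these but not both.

Merge the first list: 09:45-14:05.
Merge the second list: 07:10-07:35, 07:40-08:40, 11:15-11:30, 13:45-14:30.
A \ B = 09:45-11:15, 11:30-13:45.
B \ A = 07:10-07:35, 07:40-08:40, 14:05-14:30.
Union of the two gives the symmetric difference.

07:10-07:35, 07:40-08:40, 09:45-11:15, 11:30-13:45, 14:05-14:30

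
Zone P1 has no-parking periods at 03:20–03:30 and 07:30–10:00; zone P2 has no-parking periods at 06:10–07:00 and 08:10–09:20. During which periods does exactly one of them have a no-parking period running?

Only in the first: 03:20–03:30, 07:30–08:10, 09:20–10:00.
Only in the second: 06:10–07:00.
Together these are the periods covered by exactly one.

03:20–03:30, 06:10–07:00, 07:30–08:10, 09:20–10:00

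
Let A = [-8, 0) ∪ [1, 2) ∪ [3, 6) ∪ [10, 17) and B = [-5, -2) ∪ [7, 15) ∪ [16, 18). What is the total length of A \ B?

10

A \ B = [-8, -5), [-2, 0), [1, 2), [3, 6), [15, 16).
Total: 3 + 2 + 1 + 3 + 1 = 10.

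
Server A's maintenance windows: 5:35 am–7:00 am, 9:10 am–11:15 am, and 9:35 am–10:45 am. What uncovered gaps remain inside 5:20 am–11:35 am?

5:20 am–5:35 am, 7:00 am–9:10 am, 11:15 am–11:35 am

After merging, the occupied span is 5:35 am–7:00 am, 9:10 am–11:15 am.
Gaps within 5:20 am–11:35 am: 5:20 am–5:35 am, 7:00 am–9:10 am, 11:15 am–11:35 am.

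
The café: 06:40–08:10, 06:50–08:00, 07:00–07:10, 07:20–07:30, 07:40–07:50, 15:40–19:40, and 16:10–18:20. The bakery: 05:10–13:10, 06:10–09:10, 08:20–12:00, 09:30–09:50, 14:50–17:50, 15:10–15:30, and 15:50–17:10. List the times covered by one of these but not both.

05:10–06:40, 08:10–13:10, 14:50–15:40, 17:50–19:40

A, merged: 06:40–08:10, 15:40–19:40.
B, merged: 05:10–13:10, 14:50–17:50.
Only in the first: 17:50–19:40.
Only in the second: 05:10–06:40, 08:10–13:10, 14:50–15:40.
Together these are the periods covered by exactly one.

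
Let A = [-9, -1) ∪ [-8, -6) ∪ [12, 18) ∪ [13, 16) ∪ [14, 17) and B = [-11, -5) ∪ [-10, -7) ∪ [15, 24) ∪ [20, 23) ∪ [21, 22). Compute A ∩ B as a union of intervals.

First set merges to [-9, -1), [12, 18).
Second set merges to [-11, -5), [15, 24).
[-9, -1) overlaps B on [-9, -5).
[12, 18) overlaps B on [15, 18).

[-9, -5) ∪ [15, 18)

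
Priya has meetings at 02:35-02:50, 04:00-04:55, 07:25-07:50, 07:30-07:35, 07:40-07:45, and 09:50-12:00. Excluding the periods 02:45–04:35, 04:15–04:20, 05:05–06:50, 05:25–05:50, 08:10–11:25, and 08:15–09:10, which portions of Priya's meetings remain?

First set merges to 02:35–02:50, 04:00–04:55, 07:25–07:50, 09:50–12:00.
Second set merges to 02:45–04:35, 05:05–06:50, 08:10–11:25.
02:35–02:50 minus B → 02:35–02:45.
04:00–04:55 minus B → 04:35–04:55.
07:25–07:50: no B overlap → unchanged.
09:50–12:00 minus B → 11:25–12:00.

02:35–02:45, 04:35–04:55, 07:25–07:50, 11:25–12:00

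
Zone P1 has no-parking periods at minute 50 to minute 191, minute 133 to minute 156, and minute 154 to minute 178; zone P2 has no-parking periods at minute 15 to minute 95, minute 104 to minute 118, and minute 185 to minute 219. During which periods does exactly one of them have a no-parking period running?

minute 15 to minute 50, minute 95 to minute 104, minute 118 to minute 185, minute 191 to minute 219

First set merges to minute 50 to minute 191.
A \ B = minute 95 to minute 104, minute 118 to minute 185.
B \ A = minute 15 to minute 50, minute 191 to minute 219.
Union of the two gives the symmetric difference.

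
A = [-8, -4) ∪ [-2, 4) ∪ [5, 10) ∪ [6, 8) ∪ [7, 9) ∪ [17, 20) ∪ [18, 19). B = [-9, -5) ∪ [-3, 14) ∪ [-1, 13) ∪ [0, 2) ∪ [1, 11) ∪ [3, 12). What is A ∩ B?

[-8, -5) ∪ [-2, 4) ∪ [5, 10)

First set merges to [-8, -4), [-2, 4), [5, 10), [17, 20).
Second set merges to [-9, -5), [-3, 14).
[-8, -4) ∩ B → [-8, -5).
[-2, 4) ∩ B → [-2, 4).
[5, 10) ∩ B → [5, 10).
[17, 20) meets no B interval.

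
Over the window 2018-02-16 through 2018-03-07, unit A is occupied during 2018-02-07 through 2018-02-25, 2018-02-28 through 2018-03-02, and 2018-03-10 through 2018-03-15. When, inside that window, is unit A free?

2018-02-26 through 2018-02-27, 2018-03-03 through 2018-03-07

Covered (merged): 2018-02-07 through 2018-02-25, 2018-02-28 through 2018-03-02, 2018-03-10 through 2018-03-15.
Complement within 2018-02-16 through 2018-03-07: 2018-02-26 through 2018-02-27, 2018-03-03 through 2018-03-07.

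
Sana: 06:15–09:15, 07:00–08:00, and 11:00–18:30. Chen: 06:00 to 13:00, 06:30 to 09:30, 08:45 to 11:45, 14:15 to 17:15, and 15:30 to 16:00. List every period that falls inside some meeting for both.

A, merged: 06:15–09:15, 11:00–18:30.
B, merged: 06:00–13:00, 14:15–17:15.
06:15–09:15 meets the second set on 06:15–09:15.
11:00–18:30 meets the second set on 11:00–13:00, 14:15–17:15.

06:15–09:15, 11:00–13:00, 14:15–17:15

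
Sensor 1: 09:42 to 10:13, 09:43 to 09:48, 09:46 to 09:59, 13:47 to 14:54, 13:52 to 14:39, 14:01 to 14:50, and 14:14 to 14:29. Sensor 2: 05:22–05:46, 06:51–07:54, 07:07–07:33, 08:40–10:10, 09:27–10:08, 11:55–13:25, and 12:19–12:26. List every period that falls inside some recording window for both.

A, merged: 09:42-10:13, 13:47-14:54.
B, merged: 05:22-05:46, 06:51-07:54, 08:40-10:10, 11:55-13:25.
09:42-10:13 overlaps B on 09:42-10:10.
13:47-14:54 falls entirely outside B.

09:42-10:10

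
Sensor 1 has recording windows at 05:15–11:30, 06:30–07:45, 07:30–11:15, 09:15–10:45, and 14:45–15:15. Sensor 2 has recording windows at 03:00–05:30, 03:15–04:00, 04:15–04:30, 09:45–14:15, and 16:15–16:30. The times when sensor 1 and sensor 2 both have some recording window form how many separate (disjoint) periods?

2

A, merged: 05:15–11:30, 14:45–15:15.
B, merged: 03:00–05:30, 09:45–14:15, 16:15–16:30.
A ∩ B = 05:15–05:30, 09:45–11:30.
That is 2 disjoint pieces.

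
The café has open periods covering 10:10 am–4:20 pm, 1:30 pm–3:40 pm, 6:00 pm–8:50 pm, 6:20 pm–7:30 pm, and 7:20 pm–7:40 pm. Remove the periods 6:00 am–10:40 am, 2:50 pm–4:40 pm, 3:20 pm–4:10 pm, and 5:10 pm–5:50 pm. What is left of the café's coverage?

A, merged: 10:10 am–4:20 pm, 6:00 pm–8:50 pm.
B, merged: 6:00 am–10:40 am, 2:50 pm–4:40 pm, 5:10 pm–5:50 pm.
10:10 am–4:20 pm with B removed leaves 10:40 am–2:50 pm.
6:00 pm–8:50 pm is untouched.

10:40 am–2:50 pm, 6:00 pm–8:50 pm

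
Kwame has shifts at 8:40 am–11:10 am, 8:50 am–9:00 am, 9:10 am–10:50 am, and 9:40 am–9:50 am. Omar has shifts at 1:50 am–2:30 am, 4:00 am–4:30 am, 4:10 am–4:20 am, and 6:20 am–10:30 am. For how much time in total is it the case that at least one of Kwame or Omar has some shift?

First set merges to 8:40 am–11:10 am.
Second set merges to 1:50 am–2:30 am, 4:00 am–4:30 am, 6:20 am–10:30 am.
A ∪ B = 1:50 am–2:30 am, 4:00 am–4:30 am, 6:20 am–11:10 am.
Total: 40 min + 30 min + 4 h 50 min = 6 h.

6 h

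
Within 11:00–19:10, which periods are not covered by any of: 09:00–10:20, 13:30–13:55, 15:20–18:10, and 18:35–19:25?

11:00–13:30, 13:55–15:20, 18:10–18:35

Covered (merged): 09:00–10:20, 13:30–13:55, 15:20–18:10, 18:35–19:25.
Complement within 11:00–19:10: 11:00–13:30, 13:55–15:20, 18:10–18:35.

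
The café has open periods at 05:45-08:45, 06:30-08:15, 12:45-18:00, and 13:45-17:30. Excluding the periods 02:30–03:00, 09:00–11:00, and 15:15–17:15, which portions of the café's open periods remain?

05:45–08:45, 12:45–15:15, 17:15–18:00

First set merges to 05:45–08:45, 12:45–18:00.
05:45–08:45: no B overlap → unchanged.
12:45–18:00 minus B → 12:45–15:15, 17:15–18:00.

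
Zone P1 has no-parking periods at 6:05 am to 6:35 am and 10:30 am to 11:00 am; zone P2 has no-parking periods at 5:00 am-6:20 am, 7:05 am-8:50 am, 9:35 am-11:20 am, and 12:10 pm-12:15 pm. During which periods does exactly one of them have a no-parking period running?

A but not B: 6:20 am–6:35 am.
B but not A: 5:00 am–6:05 am, 7:05 am–8:50 am, 9:35 am–10:30 am, 11:00 am–11:20 am, 12:10 pm–12:15 pm.
Combining gives A △ B.

5:00 am–6:05 am, 6:20 am–6:35 am, 7:05 am–8:50 am, 9:35 am–10:30 am, 11:00 am–11:20 am, 12:10 pm–12:15 pm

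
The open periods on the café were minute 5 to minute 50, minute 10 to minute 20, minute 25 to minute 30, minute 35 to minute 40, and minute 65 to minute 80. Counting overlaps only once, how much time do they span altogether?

60 minutes

Merged: minute 5 to minute 50, minute 65 to minute 80.
Lengths: 45 minutes + 15 minutes = 60 minutes.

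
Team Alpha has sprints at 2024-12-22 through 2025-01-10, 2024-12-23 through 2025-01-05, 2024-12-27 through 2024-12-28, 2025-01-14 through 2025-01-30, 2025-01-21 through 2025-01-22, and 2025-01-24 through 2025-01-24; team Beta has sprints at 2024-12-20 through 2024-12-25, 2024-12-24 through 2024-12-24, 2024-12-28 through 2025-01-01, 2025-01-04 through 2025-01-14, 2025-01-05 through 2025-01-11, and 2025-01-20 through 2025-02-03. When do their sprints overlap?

First set merges to 2024-12-22 through 2025-01-10, 2025-01-14 through 2025-01-30.
Second set merges to 2024-12-20 through 2024-12-25, 2024-12-28 through 2025-01-01, 2025-01-04 through 2025-01-14, 2025-01-20 through 2025-02-03.
2024-12-22 through 2025-01-10 meets the second set on 2024-12-22 through 2024-12-25, 2024-12-28 through 2025-01-01, 2025-01-04 through 2025-01-10.
2025-01-14 through 2025-01-30 meets the second set on 2025-01-14 through 2025-01-14, 2025-01-20 through 2025-01-30.

2024-12-22 through 2024-12-25, 2024-12-28 through 2025-01-01, 2025-01-04 through 2025-01-10, 2025-01-14 through 2025-01-14, 2025-01-20 through 2025-01-30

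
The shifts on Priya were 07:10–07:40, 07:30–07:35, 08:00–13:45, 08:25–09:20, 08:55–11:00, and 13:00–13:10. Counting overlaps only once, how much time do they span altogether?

Merged: 07:10–07:40, 08:00–13:45.
Lengths: 30 min + 5 h 45 min = 6 h 15 min.

6 h 15 min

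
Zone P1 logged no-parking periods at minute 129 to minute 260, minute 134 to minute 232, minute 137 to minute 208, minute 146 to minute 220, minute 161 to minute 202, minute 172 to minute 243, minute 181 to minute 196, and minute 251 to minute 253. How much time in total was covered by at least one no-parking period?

Merged: minute 129 to minute 260.
Length: 131 minutes.

131 minutes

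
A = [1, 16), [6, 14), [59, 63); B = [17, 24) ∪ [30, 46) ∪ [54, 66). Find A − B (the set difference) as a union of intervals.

[1, 16)

Merge the first list: [1, 16), [59, 63).
[1, 16): no B overlap → unchanged.
[59, 63): fully covered by B → removed.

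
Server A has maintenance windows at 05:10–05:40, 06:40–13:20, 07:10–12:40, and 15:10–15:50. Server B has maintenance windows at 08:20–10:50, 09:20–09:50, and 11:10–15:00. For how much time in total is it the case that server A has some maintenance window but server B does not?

Merge the first list: 05:10–05:40, 06:40–13:20, 15:10–15:50.
Merge the second list: 08:20–10:50, 11:10–15:00.
A \ B = 05:10–05:40, 06:40–08:20, 10:50–11:10, 15:10–15:50.
Total: 30 min + 1 h 40 min + 20 min + 40 min = 3 h 10 min.

3 h 10 min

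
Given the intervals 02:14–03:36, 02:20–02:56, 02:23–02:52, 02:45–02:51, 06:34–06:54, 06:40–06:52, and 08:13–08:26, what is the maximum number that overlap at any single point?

4

Walk the sorted start/end points keeping a running depth.
The depth first hits 4 at 02:45.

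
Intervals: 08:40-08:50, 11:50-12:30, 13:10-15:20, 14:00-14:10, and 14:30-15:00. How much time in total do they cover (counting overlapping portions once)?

Merged: 08:40–08:50, 11:50–12:30, 13:10–15:20.
Lengths: 10 min + 40 min + 2 h 10 min = 3 h.

3 h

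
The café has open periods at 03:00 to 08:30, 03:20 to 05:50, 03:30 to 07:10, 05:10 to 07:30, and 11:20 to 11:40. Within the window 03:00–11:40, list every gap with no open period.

08:30-11:20

Covered (merged): 03:00-08:30, 11:20-11:40.
Gaps within 03:00-11:40: 08:30-11:20.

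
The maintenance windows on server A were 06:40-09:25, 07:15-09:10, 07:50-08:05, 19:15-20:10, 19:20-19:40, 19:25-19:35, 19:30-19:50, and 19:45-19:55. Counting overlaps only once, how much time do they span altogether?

3 h 40 min

Merged: 06:40–09:25, 19:15–20:10.
Lengths: 2 h 45 min + 55 min = 3 h 40 min.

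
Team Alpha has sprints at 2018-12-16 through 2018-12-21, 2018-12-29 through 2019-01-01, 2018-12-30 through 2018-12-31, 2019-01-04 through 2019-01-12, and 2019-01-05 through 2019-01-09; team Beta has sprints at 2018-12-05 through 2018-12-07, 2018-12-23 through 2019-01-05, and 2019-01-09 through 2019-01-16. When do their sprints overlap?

2018-12-29 through 2019-01-01, 2019-01-04 through 2019-01-05, 2019-01-09 through 2019-01-12

Merge the first list: 2018-12-16 through 2018-12-21, 2018-12-29 through 2019-01-01, 2019-01-04 through 2019-01-12.
2018-12-16 through 2018-12-21 falls entirely outside B.
2018-12-29 through 2019-01-01 overlaps B on 2018-12-29 through 2019-01-01.
2019-01-04 through 2019-01-12 overlaps B on 2019-01-04 through 2019-01-05, 2019-01-09 through 2019-01-12.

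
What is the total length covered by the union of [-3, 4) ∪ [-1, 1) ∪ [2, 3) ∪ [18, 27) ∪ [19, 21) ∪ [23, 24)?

16

Merged: [-3, 4), [18, 27).
Lengths: 7 + 9 = 16.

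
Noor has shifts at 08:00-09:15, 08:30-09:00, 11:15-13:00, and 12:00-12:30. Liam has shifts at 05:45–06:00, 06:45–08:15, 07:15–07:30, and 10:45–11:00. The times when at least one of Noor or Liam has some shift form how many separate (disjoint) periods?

4

A, merged: 08:00-09:15, 11:15-13:00.
B, merged: 05:45-06:00, 06:45-08:15, 10:45-11:00.
A ∪ B = 05:45-06:00, 06:45-09:15, 10:45-11:00, 11:15-13:00.
That is 4 disjoint pieces.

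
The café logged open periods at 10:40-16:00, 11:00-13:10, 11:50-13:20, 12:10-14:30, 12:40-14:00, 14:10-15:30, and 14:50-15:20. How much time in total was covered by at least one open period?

5 h 20 min

Merged: 10:40-16:00.
Length: 5 h 20 min.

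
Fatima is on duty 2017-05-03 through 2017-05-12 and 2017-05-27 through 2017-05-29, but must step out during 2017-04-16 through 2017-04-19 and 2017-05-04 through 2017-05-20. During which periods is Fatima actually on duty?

2017-05-03 through 2017-05-12 \ B = 2017-05-03 through 2017-05-03.
2017-05-27 through 2017-05-29: nothing removed.

2017-05-03 through 2017-05-03, 2017-05-27 through 2017-05-29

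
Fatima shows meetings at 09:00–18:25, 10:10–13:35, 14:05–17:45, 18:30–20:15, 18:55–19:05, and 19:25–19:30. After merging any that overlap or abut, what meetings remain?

09:00–18:25, 18:30–20:15

10:10–13:35 overlaps/touches 09:00–18:25 → extend to 09:00–18:25.
14:05–17:45 overlaps/touches 09:00–18:25 → extend to 09:00–18:25.
18:30–20:15 is disjoint → start new block.
18:55–19:05 overlaps/touches 18:30–20:15 → extend to 18:30–20:15.
19:25–19:30 overlaps/touches 18:30–20:15 → extend to 18:30–20:15.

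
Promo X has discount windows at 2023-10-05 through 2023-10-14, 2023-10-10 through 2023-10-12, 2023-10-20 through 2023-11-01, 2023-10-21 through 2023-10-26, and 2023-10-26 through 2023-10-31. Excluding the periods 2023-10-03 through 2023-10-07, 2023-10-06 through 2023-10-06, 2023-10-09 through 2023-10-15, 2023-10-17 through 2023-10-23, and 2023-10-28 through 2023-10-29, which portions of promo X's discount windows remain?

A, merged: 2023-10-05 through 2023-10-14, 2023-10-20 through 2023-11-01.
B, merged: 2023-10-03 through 2023-10-07, 2023-10-09 through 2023-10-15, 2023-10-17 through 2023-10-23, 2023-10-28 through 2023-10-29.
2023-10-05 through 2023-10-14 minus B → 2023-10-08 through 2023-10-08.
2023-10-20 through 2023-11-01 minus B → 2023-10-24 through 2023-10-27, 2023-10-30 through 2023-11-01.

2023-10-08 through 2023-10-08, 2023-10-24 through 2023-10-27, 2023-10-30 through 2023-11-01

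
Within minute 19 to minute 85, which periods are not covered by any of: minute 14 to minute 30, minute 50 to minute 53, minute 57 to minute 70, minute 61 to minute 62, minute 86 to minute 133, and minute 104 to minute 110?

The merged coverage is minute 14 to minute 30, minute 50 to minute 53, minute 57 to minute 70, minute 86 to minute 133.
Complement within minute 19 to minute 85: minute 30 to minute 50, minute 53 to minute 57, minute 70 to minute 85.

minute 30 to minute 50, minute 53 to minute 57, minute 70 to minute 85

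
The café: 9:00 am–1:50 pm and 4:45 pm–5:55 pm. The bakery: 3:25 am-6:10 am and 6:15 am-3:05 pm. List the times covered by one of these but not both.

A \ B = 4:45 pm-5:55 pm.
B \ A = 3:25 am-6:10 am, 6:15 am-9:00 am, 1:50 pm-3:05 pm.
Union of the two gives the symmetric difference.

3:25 am-6:10 am, 6:15 am-9:00 am, 1:50 pm-3:05 pm, 4:45 pm-5:55 pm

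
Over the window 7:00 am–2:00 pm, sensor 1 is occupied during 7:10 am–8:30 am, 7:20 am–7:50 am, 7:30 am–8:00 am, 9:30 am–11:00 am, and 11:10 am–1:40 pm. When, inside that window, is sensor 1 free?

After merging, the occupied span is 7:10 am-8:30 am, 9:30 am-11:00 am, 11:10 am-1:40 pm.
Gaps within 7:00 am-2:00 pm: 7:00 am-7:10 am, 8:30 am-9:30 am, 11:00 am-11:10 am, 1:40 pm-2:00 pm.

7:00 am-7:10 am, 8:30 am-9:30 am, 11:00 am-11:10 am, 1:40 pm-2:00 pm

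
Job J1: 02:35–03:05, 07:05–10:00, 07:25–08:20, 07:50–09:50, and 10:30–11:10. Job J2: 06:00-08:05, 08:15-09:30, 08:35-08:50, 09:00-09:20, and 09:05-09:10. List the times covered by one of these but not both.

02:35-03:05, 06:00-07:05, 08:05-08:15, 09:30-10:00, 10:30-11:10

First set merges to 02:35-03:05, 07:05-10:00, 10:30-11:10.
Second set merges to 06:00-08:05, 08:15-09:30.
A \ B = 02:35-03:05, 08:05-08:15, 09:30-10:00, 10:30-11:10.
B \ A = 06:00-07:05.
Union of the two gives the symmetric difference.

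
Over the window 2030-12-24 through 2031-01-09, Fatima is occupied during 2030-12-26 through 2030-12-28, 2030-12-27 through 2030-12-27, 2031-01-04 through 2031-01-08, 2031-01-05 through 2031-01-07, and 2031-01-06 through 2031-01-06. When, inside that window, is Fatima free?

2030-12-24 through 2030-12-25, 2030-12-29 through 2031-01-03, 2031-01-09 through 2031-01-09

Covered (merged): 2030-12-26 through 2030-12-28, 2031-01-04 through 2031-01-08.
Complement within 2030-12-24 through 2031-01-09: 2030-12-24 through 2030-12-25, 2030-12-29 through 2031-01-03, 2031-01-09 through 2031-01-09.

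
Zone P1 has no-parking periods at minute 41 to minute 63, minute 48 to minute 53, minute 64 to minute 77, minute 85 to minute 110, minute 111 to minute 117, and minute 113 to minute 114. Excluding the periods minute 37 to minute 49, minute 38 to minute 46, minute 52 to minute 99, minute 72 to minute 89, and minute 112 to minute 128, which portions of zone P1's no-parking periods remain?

minute 49 to minute 52, minute 99 to minute 110, minute 111 to minute 112

Merge the first list: minute 41 to minute 63, minute 64 to minute 77, minute 85 to minute 110, minute 111 to minute 117.
Merge the second list: minute 37 to minute 49, minute 52 to minute 99, minute 112 to minute 128.
minute 41 to minute 63 with B removed leaves minute 49 to minute 52.
minute 64 to minute 77 lies entirely inside B → drops out.
minute 85 to minute 110 with B removed leaves minute 99 to minute 110.
minute 111 to minute 117 with B removed leaves minute 111 to minute 112.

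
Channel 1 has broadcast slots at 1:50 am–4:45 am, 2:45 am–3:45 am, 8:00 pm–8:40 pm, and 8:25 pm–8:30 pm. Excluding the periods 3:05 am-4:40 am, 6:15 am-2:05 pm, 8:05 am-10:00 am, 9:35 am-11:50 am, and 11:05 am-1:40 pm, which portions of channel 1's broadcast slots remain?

1:50 am–3:05 am, 4:40 am–4:45 am, 8:00 pm–8:40 pm

First set merges to 1:50 am–4:45 am, 8:00 pm–8:40 pm.
Second set merges to 3:05 am–4:40 am, 6:15 am–2:05 pm.
1:50 am–4:45 am \ B = 1:50 am–3:05 am, 4:40 am–4:45 am.
8:00 pm–8:40 pm: nothing removed.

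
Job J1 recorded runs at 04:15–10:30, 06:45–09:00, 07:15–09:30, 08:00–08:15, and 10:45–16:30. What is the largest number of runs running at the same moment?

4

Sweep endpoints in order; track running count of active intervals.
Peak of 4 reached at 08:00.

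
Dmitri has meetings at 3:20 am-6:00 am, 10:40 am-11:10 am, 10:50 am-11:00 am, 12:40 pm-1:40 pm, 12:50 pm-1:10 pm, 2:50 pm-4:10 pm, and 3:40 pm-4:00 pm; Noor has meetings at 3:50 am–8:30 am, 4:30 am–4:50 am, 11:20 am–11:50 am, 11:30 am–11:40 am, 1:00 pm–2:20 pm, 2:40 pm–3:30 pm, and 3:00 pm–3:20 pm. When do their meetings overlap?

Merge the first list: 3:20 am-6:00 am, 10:40 am-11:10 am, 12:40 pm-1:40 pm, 2:50 pm-4:10 pm.
Merge the second list: 3:50 am-8:30 am, 11:20 am-11:50 am, 1:00 pm-2:20 pm, 2:40 pm-3:30 pm.
3:20 am-6:00 am ∩ B → 3:50 am-6:00 am.
10:40 am-11:10 am meets no B interval.
12:40 pm-1:40 pm ∩ B → 1:00 pm-1:40 pm.
2:50 pm-4:10 pm ∩ B → 2:50 pm-3:30 pm.

3:50 am-6:00 am, 1:00 pm-1:40 pm, 2:50 pm-3:30 pm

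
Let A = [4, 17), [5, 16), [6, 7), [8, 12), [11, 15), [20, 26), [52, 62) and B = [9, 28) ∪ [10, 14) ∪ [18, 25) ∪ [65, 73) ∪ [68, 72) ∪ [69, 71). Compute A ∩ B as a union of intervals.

[9, 17) ∪ [20, 26)

Merge the first list: [4, 17), [20, 26), [52, 62).
Merge the second list: [9, 28), [65, 73).
[4, 17) ∩ B → [9, 17).
[20, 26) ∩ B → [20, 26).
[52, 62) meets no B interval.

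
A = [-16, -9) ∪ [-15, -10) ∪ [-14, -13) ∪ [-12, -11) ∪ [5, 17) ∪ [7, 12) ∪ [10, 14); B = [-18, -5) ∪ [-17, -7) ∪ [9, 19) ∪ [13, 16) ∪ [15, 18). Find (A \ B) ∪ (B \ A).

Merge the first list: [-16, -9), [5, 17).
Merge the second list: [-18, -5), [9, 19).
A but not B: [5, 9).
B but not A: [-18, -16), [-9, -5), [17, 19).
Combining gives A △ B.

[-18, -16) ∪ [-9, -5) ∪ [5, 9) ∪ [17, 19)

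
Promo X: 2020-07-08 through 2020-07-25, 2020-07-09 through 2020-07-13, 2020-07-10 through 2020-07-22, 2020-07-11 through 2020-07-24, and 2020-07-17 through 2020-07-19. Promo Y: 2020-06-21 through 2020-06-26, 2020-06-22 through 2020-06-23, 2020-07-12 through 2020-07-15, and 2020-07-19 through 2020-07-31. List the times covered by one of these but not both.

2020-06-21 through 2020-06-26, 2020-07-08 through 2020-07-11, 2020-07-16 through 2020-07-18, 2020-07-26 through 2020-07-31

Merge the first list: 2020-07-08 through 2020-07-25.
Merge the second list: 2020-06-21 through 2020-06-26, 2020-07-12 through 2020-07-15, 2020-07-19 through 2020-07-31.
A but not B: 2020-07-08 through 2020-07-11, 2020-07-16 through 2020-07-18.
B but not A: 2020-06-21 through 2020-06-26, 2020-07-26 through 2020-07-31.
Combining gives A △ B.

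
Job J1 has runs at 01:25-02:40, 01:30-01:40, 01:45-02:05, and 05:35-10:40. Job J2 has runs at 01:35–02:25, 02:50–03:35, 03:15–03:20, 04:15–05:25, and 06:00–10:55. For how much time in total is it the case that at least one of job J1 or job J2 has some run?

First set merges to 01:25-02:40, 05:35-10:40.
Second set merges to 01:35-02:25, 02:50-03:35, 04:15-05:25, 06:00-10:55.
A ∪ B = 01:25-02:40, 02:50-03:35, 04:15-05:25, 05:35-10:55.
Total: 1 h 15 min + 45 min + 1 h 10 min + 5 h 20 min = 8 h 30 min.

8 h 30 min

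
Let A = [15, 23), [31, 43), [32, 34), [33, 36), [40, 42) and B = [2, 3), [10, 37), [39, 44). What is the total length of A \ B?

First set merges to [15, 23), [31, 43).
A \ B = [37, 39).
Total: 2.

2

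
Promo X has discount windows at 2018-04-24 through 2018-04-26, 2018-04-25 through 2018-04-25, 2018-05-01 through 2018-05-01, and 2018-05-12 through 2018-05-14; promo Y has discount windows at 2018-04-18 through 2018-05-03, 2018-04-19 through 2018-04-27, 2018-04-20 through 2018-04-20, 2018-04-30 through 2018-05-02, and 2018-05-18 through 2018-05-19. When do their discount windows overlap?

2018-04-24 through 2018-04-26, 2018-05-01 through 2018-05-01

Merge the first list: 2018-04-24 through 2018-04-26, 2018-05-01 through 2018-05-01, 2018-05-12 through 2018-05-14.
Merge the second list: 2018-04-18 through 2018-05-03, 2018-05-18 through 2018-05-19.
2018-04-24 through 2018-04-26 ∩ B → 2018-04-24 through 2018-04-26.
2018-05-01 through 2018-05-01 ∩ B → 2018-05-01 through 2018-05-01.
2018-05-12 through 2018-05-14 meets no B interval.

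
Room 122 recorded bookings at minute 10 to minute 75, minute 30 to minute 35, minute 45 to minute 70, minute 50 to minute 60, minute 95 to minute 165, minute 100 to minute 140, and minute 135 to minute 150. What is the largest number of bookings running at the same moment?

Sweep endpoints in order; track running count of active intervals.
Peak of 3 reached at minute 50.

3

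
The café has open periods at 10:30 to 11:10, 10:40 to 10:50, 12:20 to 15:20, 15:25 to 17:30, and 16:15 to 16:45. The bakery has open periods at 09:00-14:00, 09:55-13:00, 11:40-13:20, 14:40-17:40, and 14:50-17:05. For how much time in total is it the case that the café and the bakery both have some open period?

A, merged: 10:30–11:10, 12:20–15:20, 15:25–17:30.
B, merged: 09:00–14:00, 14:40–17:40.
A ∩ B = 10:30–11:10, 12:20–14:00, 14:40–15:20, 15:25–17:30.
Total: 40 min + 1 h 40 min + 40 min + 2 h 5 min = 5 h 5 min.

5 h 5 min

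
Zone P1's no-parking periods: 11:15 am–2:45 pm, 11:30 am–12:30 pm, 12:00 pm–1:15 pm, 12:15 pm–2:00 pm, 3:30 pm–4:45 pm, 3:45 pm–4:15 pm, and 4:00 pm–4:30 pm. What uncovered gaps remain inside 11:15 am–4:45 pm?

2:45 pm–3:30 pm

The merged coverage is 11:15 am–2:45 pm, 3:30 pm–4:45 pm.
Complement within 11:15 am–4:45 pm: 2:45 pm–3:30 pm.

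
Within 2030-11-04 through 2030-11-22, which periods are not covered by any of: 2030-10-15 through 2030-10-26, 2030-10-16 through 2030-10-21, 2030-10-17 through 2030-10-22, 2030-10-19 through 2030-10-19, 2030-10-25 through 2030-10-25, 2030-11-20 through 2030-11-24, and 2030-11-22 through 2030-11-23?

2030-11-04 through 2030-11-19

After merging, the occupied span is 2030-10-15 through 2030-10-26, 2030-11-20 through 2030-11-24.
Uncovered inside 2030-11-04 through 2030-11-22: 2030-11-04 through 2030-11-19.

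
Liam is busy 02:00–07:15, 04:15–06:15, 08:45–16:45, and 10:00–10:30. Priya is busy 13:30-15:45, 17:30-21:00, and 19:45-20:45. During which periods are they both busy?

13:30–15:45

A, merged: 02:00–07:15, 08:45–16:45.
B, merged: 13:30–15:45, 17:30–21:00.
02:00–07:15 falls entirely outside B.
08:45–16:45 overlaps B on 13:30–15:45.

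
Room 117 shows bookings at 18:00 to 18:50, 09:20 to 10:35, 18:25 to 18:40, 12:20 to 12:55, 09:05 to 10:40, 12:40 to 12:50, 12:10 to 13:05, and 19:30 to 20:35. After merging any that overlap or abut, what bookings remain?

Sort by start: 09:05–10:40, 09:20–10:35, 12:10–13:05, 12:20–12:55, 12:40–12:50, 18:00–18:50, 18:25–18:40, 19:30–20:35.
09:20–10:35 overlaps/touches 09:05–10:40 → extend to 09:05–10:40.
12:10–13:05 is disjoint → start new block.
12:20–12:55 overlaps/touches 12:10–13:05 → extend to 12:10–13:05.
12:40–12:50 overlaps/touches 12:10–13:05 → extend to 12:10–13:05.
18:00–18:50 is disjoint → start new block.
18:25–18:40 overlaps/touches 18:00–18:50 → extend to 18:00–18:50.
19:30–20:35 is disjoint → start new block.

09:05–10:40, 12:10–13:05, 18:00–18:50, 19:30–20:35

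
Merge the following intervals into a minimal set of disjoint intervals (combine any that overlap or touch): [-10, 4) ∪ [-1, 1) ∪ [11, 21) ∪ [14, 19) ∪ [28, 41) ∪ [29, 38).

[-1, 1) overlaps/touches [-10, 4) → extend to [-10, 4).
[11, 21) is disjoint → start new block.
[14, 19) overlaps/touches [11, 21) → extend to [11, 21).
[28, 41) is disjoint → start new block.
[29, 38) overlaps/touches [28, 41) → extend to [28, 41).

[-10, 4) ∪ [11, 21) ∪ [28, 41)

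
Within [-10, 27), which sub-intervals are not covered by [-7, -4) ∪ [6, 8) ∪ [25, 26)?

[-10, -7) ∪ [-4, 6) ∪ [8, 25) ∪ [26, 27)

After merging, the occupied span is [-7, -4), [6, 8), [25, 26).
Complement within [-10, 27): [-10, -7), [-4, 6), [8, 25), [26, 27).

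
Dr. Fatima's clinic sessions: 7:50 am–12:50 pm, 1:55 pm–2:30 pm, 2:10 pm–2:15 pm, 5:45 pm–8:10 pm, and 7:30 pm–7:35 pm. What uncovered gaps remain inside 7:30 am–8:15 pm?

7:30 am–7:50 am, 12:50 pm–1:55 pm, 2:30 pm–5:45 pm, 8:10 pm–8:15 pm

Covered (merged): 7:50 am–12:50 pm, 1:55 pm–2:30 pm, 5:45 pm–8:10 pm.
Uncovered inside 7:30 am–8:15 pm: 7:30 am–7:50 am, 12:50 pm–1:55 pm, 2:30 pm–5:45 pm, 8:10 pm–8:15 pm.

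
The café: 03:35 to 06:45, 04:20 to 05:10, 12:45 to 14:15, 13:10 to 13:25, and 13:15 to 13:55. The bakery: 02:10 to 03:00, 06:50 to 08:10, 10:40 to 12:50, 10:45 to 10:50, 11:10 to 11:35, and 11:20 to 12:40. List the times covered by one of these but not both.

02:10–03:00, 03:35–06:45, 06:50–08:10, 10:40–12:45, 12:50–14:15

First set merges to 03:35–06:45, 12:45–14:15.
Second set merges to 02:10–03:00, 06:50–08:10, 10:40–12:50.
Only in the first: 03:35–06:45, 12:50–14:15.
Only in the second: 02:10–03:00, 06:50–08:10, 10:40–12:45.
Together these are the periods covered by exactly one.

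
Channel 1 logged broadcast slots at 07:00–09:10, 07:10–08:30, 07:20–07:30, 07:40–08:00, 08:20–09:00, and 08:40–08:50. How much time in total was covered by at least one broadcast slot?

Merged: 07:00-09:10.
Length: 2 h 10 min.

2 h 10 min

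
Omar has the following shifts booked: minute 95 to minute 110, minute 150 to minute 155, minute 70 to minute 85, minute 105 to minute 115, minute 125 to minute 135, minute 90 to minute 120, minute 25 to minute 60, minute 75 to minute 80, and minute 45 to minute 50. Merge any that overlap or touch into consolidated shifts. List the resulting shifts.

minute 25 to minute 60, minute 70 to minute 85, minute 90 to minute 120, minute 125 to minute 135, minute 150 to minute 155

Sort by start: minute 25 to minute 60, minute 45 to minute 50, minute 70 to minute 85, minute 75 to minute 80, minute 90 to minute 120, minute 95 to minute 110, minute 105 to minute 115, minute 125 to minute 135, minute 150 to minute 155.
minute 45 to minute 50 overlaps/touches minute 25 to minute 60 → extend to minute 25 to minute 60.
minute 70 to minute 85 is disjoint → start new block.
minute 75 to minute 80 overlaps/touches minute 70 to minute 85 → extend to minute 70 to minute 85.
minute 90 to minute 120 is disjoint → start new block.
minute 95 to minute 110 overlaps/touches minute 90 to minute 120 → extend to minute 90 to minute 120.
minute 105 to minute 115 overlaps/touches minute 90 to minute 120 → extend to minute 90 to minute 120.
minute 125 to minute 135 is disjoint → start new block.
minute 150 to minute 155 is disjoint → start new block.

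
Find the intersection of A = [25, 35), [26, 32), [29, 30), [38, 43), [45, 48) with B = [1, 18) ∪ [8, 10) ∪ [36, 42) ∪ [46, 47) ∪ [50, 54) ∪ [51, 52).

[38, 42) ∪ [46, 47)

Merge the first list: [25, 35), [38, 43), [45, 48).
Merge the second list: [1, 18), [36, 42), [46, 47), [50, 54).
[25, 35) falls entirely outside B.
[38, 43) overlaps B on [38, 42).
[45, 48) overlaps B on [46, 47).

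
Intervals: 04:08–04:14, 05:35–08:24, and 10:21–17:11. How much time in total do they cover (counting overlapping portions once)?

9 h 45 min

Merged: 04:08-04:14, 05:35-08:24, 10:21-17:11.
Lengths: 6 min + 2 h 49 min + 6 h 50 min = 9 h 45 min.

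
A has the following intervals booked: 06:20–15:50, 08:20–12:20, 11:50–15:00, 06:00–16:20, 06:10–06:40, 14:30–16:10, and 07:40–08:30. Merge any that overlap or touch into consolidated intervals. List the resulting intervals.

06:00-16:20

Sort by start: 06:00-16:20, 06:10-06:40, 06:20-15:50, 07:40-08:30, 08:20-12:20, 11:50-15:00, 14:30-16:10.
06:10-06:40 overlaps/touches 06:00-16:20 → extend to 06:00-16:20.
06:20-15:50 overlaps/touches 06:00-16:20 → extend to 06:00-16:20.
07:40-08:30 overlaps/touches 06:00-16:20 → extend to 06:00-16:20.
08:20-12:20 overlaps/touches 06:00-16:20 → extend to 06:00-16:20.
11:50-15:00 overlaps/touches 06:00-16:20 → extend to 06:00-16:20.
14:30-16:10 overlaps/touches 06:00-16:20 → extend to 06:00-16:20.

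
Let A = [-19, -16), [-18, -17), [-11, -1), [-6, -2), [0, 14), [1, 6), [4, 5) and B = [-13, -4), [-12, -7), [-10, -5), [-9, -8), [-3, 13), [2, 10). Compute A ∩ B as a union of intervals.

[-11, -4) ∪ [-3, -1) ∪ [0, 13)

A, merged: [-19, -16), [-11, -1), [0, 14).
B, merged: [-13, -4), [-3, 13).
[-19, -16) meets no B interval.
[-11, -1) ∩ B → [-11, -4), [-3, -1).
[0, 14) ∩ B → [0, 13).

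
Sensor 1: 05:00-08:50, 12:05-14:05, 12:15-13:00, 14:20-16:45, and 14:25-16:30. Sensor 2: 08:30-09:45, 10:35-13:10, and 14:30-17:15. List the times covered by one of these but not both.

Merge the first list: 05:00–08:50, 12:05–14:05, 14:20–16:45.
A \ B = 05:00–08:30, 13:10–14:05, 14:20–14:30.
B \ A = 08:50–09:45, 10:35–12:05, 16:45–17:15.
Union of the two gives the symmetric difference.

05:00–08:30, 08:50–09:45, 10:35–12:05, 13:10–14:05, 14:20–14:30, 16:45–17:15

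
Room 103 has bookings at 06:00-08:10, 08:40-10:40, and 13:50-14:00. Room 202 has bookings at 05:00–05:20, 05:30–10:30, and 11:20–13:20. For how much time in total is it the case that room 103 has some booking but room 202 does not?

A \ B = 10:30–10:40, 13:50–14:00.
Total: 10 min + 10 min = 20 min.

20 min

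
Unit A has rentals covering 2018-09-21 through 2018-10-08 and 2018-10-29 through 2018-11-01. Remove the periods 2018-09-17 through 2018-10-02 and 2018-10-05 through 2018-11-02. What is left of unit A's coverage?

2018-10-03 through 2018-10-04

2018-09-21 through 2018-10-08 \ B = 2018-10-03 through 2018-10-04.
2018-10-29 through 2018-11-01: entirely removed.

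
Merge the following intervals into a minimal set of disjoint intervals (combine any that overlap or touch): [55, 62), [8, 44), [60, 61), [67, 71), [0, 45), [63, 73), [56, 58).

Sort by start: [0, 45), [8, 44), [55, 62), [56, 58), [60, 61), [63, 73), [67, 71).
[8, 44) overlaps/touches [0, 45) → extend to [0, 45).
[55, 62) is disjoint → start new block.
[56, 58) overlaps/touches [55, 62) → extend to [55, 62).
[60, 61) overlaps/touches [55, 62) → extend to [55, 62).
[63, 73) is disjoint → start new block.
[67, 71) overlaps/touches [63, 73) → extend to [63, 73).

[0, 45) ∪ [55, 62) ∪ [63, 73)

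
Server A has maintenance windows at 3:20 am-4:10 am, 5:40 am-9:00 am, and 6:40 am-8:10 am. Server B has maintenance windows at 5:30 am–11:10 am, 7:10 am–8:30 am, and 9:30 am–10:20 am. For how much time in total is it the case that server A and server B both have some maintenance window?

A, merged: 3:20 am–4:10 am, 5:40 am–9:00 am.
B, merged: 5:30 am–11:10 am.
A ∩ B = 5:40 am–9:00 am.
Total: 3 h 20 min.

3 h 20 min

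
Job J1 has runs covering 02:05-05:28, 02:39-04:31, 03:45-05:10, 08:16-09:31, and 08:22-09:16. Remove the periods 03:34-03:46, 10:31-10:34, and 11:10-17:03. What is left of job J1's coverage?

First set merges to 02:05–05:28, 08:16–09:31.
02:05–05:28 \ B = 02:05–03:34, 03:46–05:28.
08:16–09:31: nothing removed.

02:05–03:34, 03:46–05:28, 08:16–09:31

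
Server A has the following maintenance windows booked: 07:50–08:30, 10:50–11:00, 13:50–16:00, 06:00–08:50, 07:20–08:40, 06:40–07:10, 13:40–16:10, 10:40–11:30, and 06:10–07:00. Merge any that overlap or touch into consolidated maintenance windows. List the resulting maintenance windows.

06:00–08:50, 10:40–11:30, 13:40–16:10

Sort by start: 06:00–08:50, 06:10–07:00, 06:40–07:10, 07:20–08:40, 07:50–08:30, 10:40–11:30, 10:50–11:00, 13:40–16:10, 13:50–16:00.
06:10–07:00 overlaps/touches 06:00–08:50 → extend to 06:00–08:50.
06:40–07:10 overlaps/touches 06:00–08:50 → extend to 06:00–08:50.
07:20–08:40 overlaps/touches 06:00–08:50 → extend to 06:00–08:50.
07:50–08:30 overlaps/touches 06:00–08:50 → extend to 06:00–08:50.
10:40–11:30 is disjoint → start new block.
10:50–11:00 overlaps/touches 10:40–11:30 → extend to 10:40–11:30.
13:40–16:10 is disjoint → start new block.
13:50–16:00 overlaps/touches 13:40–16:10 → extend to 13:40–16:10.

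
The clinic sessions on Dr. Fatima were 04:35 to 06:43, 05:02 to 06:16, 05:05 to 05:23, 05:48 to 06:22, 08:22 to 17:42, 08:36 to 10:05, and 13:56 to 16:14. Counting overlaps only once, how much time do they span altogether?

11 h 28 min

Merged: 04:35–06:43, 08:22–17:42.
Lengths: 2 h 8 min + 9 h 20 min = 11 h 28 min.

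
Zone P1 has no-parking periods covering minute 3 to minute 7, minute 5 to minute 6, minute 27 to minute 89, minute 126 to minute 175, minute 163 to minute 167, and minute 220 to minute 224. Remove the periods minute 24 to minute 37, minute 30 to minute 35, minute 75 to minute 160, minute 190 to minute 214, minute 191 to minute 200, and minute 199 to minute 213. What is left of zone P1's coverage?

Merge the first list: minute 3 to minute 7, minute 27 to minute 89, minute 126 to minute 175, minute 220 to minute 224.
Merge the second list: minute 24 to minute 37, minute 75 to minute 160, minute 190 to minute 214.
minute 3 to minute 7: no B overlap → unchanged.
minute 27 to minute 89 minus B → minute 37 to minute 75.
minute 126 to minute 175 minus B → minute 160 to minute 175.
minute 220 to minute 224: no B overlap → unchanged.

minute 3 to minute 7, minute 37 to minute 75, minute 160 to minute 175, minute 220 to minute 224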